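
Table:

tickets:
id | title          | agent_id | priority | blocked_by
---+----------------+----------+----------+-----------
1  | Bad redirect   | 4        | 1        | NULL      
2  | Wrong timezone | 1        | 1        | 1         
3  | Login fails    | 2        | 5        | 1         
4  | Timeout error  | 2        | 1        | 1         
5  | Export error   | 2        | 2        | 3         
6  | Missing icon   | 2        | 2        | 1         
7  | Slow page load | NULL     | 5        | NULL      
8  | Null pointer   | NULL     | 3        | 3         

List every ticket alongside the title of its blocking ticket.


This is a self-join: tickets is joined to a second copy of itself, matching each row's blocked_by to another row's id. Use LEFT JOIN so rows with blocked_by=NULL are kept.
  - ticket 1 (Bad redirect): blocked_by=NULL -> NULL
  - ticket 2 (Wrong timezone): blocked_by=1 -> Bad redirect
  - ticket 3 (Login fails): blocked_by=1 -> Bad redirect
  - ticket 4 (Timeout error): blocked_by=1 -> Bad redirect
  - ticket 5 (Export error): blocked_by=3 -> Login fails
  - ticket 6 (Missing icon): blocked_by=1 -> Bad redirect
  - ticket 7 (Slow page load): blocked_by=NULL -> NULL
  - ticket 8 (Null pointer): blocked_by=3 -> Login fails

SQL:
SELECT a.title AS item, b.title AS blocked_by
FROM tickets a
LEFT JOIN tickets b ON a.blocked_by = b.id

Result:
item           | blocked_by  
---------------+-------------
Bad redirect   | NULL        
Wrong timezone | Bad redirect
Login fails    | Bad redirect
Timeout error  | Bad redirect
Export error   | Login fails 
Missing icon   | Bad redirect
Slow page load | NULL        
Null pointer   | Login fails 


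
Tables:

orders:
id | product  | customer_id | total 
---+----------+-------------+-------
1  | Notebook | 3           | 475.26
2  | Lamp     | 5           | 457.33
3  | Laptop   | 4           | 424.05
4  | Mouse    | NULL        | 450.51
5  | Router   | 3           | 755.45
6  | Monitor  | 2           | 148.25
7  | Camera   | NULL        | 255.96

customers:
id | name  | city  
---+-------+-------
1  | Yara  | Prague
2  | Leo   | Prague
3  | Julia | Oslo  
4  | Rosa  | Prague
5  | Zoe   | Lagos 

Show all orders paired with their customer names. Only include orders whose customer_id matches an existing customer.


INNER JOIN keeps only orders rows whose customer_id matches an id in customers. Walk through each order:
  - order 1 (Notebook): customer_id=3 -> matches Julia
  - order 2 (Lamp): customer_id=5 -> matches Zoe
  - order 3 (Laptop): customer_id=4 -> matches Rosa
  - order 4 (Mouse): customer_id=NULL, no match -> dropped
  - order 5 (Router): customer_id=3 -> matches Julia
  - order 6 (Monitor): customer_id=2 -> matches Leo
  - order 7 (Camera): customer_id=NULL, no match -> dropped
So 2 of 7 rows are dropped.

SQL:
SELECT a.product, b.name AS customer
FROM orders a
INNER JOIN customers b ON a.customer_id = b.id

Result:
product  | customer
---------+---------
Notebook | Julia   
Lamp     | Zoe     
Laptop   | Rosa    
Router   | Julia   
Monitor  | Leo     


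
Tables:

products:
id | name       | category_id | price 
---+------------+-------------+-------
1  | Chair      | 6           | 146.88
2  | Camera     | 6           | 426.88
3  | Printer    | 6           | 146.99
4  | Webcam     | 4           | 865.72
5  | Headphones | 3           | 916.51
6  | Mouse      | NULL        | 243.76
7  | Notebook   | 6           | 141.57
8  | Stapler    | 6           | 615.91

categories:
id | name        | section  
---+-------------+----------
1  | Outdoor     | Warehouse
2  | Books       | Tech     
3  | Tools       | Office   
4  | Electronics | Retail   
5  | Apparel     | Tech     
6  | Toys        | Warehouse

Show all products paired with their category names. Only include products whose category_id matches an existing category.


INNER JOIN keeps only products rows whose category_id matches an id in categories. Walk through each product:
  - product 1 (Chair): category_id=6 -> matches Toys
  - product 2 (Camera): category_id=6 -> matches Toys
  - product 3 (Printer): category_id=6 -> matches Toys
  - product 4 (Webcam): category_id=4 -> matches Electronics
  - product 5 (Headphones): category_id=3 -> matches Tools
  - product 6 (Mouse): category_id=NULL, no match -> dropped
  - product 7 (Notebook): category_id=6 -> matches Toys
  - product 8 (Stapler): category_id=6 -> matches Toys
So 1 of 8 rows is dropped.

SQL:
SELECT a.name, b.name AS category
FROM products a
INNER JOIN categories b ON a.category_id = b.id

Result:
name       | category   
-----------+------------
Chair      | Toys       
Camera     | Toys       
Printer    | Toys       
Webcam     | Electronics
Headphones | Tools      
Notebook   | Toys       
Stapler    | Toys       


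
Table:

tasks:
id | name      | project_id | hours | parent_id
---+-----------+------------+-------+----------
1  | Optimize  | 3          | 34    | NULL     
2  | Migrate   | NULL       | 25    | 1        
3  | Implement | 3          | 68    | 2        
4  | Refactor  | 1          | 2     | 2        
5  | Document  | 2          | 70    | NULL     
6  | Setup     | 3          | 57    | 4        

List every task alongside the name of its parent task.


This is a self-join: tasks is joined to a second copy of itself, matching each row's parent_id to another row's id. Use LEFT JOIN so rows with parent_id=NULL are kept.
  - task 1 (Optimize): parent_id=NULL -> NULL
  - task 2 (Migrate): parent_id=1 -> Optimize
  - task 3 (Implement): parent_id=2 -> Migrate
  - task 4 (Refactor): parent_id=2 -> Migrate
  - task 5 (Document): parent_id=NULL -> NULL
  - task 6 (Setup): parent_id=4 -> Refactor

SQL:
SELECT a.name AS item, b.name AS parent
FROM tasks a
LEFT JOIN tasks b ON a.parent_id = b.id

Result:
item      | parent  
----------+---------
Optimize  | NULL    
Migrate   | Optimize
Implement | Migrate 
Refactor  | Migrate 
Document  | NULL    
Setup     | Refactor


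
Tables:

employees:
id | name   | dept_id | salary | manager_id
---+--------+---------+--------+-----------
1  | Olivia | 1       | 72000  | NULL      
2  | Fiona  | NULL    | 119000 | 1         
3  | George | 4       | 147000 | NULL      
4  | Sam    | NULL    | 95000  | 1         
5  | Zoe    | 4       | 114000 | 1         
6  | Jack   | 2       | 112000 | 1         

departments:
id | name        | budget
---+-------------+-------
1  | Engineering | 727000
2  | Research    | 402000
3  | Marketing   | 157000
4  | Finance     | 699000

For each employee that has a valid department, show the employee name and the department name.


INNER JOIN keeps only employees rows whose dept_id matches an id in departments. Walk through each employee:
  - employee 1 (Olivia): dept_id=1 -> matches Engineering
  - employee 2 (Fiona): dept_id=NULL, no match -> dropped
  - employee 3 (George): dept_id=4 -> matches Finance
  - employee 4 (Sam): dept_id=NULL, no match -> dropped
  - employee 5 (Zoe): dept_id=4 -> matches Finance
  - employee 6 (Jack): dept_id=2 -> matches Research
So 2 of 6 rows are dropped.

SQL:
SELECT a.name, b.name AS department
FROM employees a
INNER JOIN departments b ON a.dept_id = b.id

Result:
name   | department 
-------+------------
Olivia | Engineering
George | Finance    
Zoe    | Finance    
Jack   | Research   


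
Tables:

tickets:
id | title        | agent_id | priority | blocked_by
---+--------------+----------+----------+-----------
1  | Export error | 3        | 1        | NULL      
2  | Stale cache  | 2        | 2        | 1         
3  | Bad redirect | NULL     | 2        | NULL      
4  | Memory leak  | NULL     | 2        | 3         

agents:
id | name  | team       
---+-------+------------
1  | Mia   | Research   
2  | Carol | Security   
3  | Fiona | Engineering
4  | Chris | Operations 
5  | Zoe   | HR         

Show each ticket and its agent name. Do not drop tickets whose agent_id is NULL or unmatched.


LEFT JOIN keeps every row from tickets (the left table); where agent_id has no match in agents, the agent columns become NULL. Walk through each ticket:
  - ticket 1 (Export error): agent_id=3 -> matches Fiona
  - ticket 2 (Stale cache): agent_id=2 -> matches Carol
  - ticket 3 (Bad redirect): agent_id=NULL, no match -> kept with NULL
  - ticket 4 (Memory leak): agent_id=NULL, no match -> kept with NULL
All 4 rows appear; 2 have NULL agent.

SQL:
SELECT a.title, b.name AS agent
FROM tickets a
LEFT JOIN agents b ON a.agent_id = b.id

Result:
title        | agent
-------------+------
Export error | Fiona
Stale cache  | Carol
Bad redirect | NULL 
Memory leak  | NULL 


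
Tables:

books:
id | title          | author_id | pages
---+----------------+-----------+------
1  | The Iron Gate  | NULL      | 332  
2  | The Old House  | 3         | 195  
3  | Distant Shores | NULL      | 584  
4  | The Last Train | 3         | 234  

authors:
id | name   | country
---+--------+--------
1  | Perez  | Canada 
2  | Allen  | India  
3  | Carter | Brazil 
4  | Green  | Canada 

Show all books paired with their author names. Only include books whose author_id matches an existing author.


INNER JOIN keeps only books rows whose author_id matches an id in authors. Walk through each book:
  - book 1 (The Iron Gate): author_id=NULL, no match -> dropped
  - book 2 (The Old House): author_id=3 -> matches Carter
  - book 3 (Distant Shores): author_id=NULL, no match -> dropped
  - book 4 (The Last Train): author_id=3 -> matches Carter
So 2 of 4 rows are dropped.

SQL:
SELECT a.title, b.name AS author
FROM books a
INNER JOIN authors b ON a.author_id = b.id

Result:
title          | author
---------------+-------
The Old House  | Carter
The Last Train | Carter


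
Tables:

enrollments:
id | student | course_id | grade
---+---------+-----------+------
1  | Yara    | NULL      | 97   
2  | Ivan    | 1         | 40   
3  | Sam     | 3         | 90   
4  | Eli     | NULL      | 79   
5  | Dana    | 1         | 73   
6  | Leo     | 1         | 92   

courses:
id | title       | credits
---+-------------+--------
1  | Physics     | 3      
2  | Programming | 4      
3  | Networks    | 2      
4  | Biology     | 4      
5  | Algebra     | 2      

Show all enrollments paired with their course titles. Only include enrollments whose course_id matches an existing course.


INNER JOIN keeps only enrollments rows whose course_id matches an id in courses. Walk through each enrollment:
  - enrollment 1 (Yara): course_id=NULL, no match -> dropped
  - enrollment 2 (Ivan): course_id=1 -> matches Physics
  - enrollment 3 (Sam): course_id=3 -> matches Networks
  - enrollment 4 (Eli): course_id=NULL, no match -> dropped
  - enrollment 5 (Dana): course_id=1 -> matches Physics
  - enrollment 6 (Leo): course_id=1 -> matches Physics
So 2 of 6 rows are dropped.

SQL:
SELECT a.student, b.title AS course
FROM enrollments a
INNER JOIN courses b ON a.course_id = b.id

Result:
student | course  
--------+---------
Ivan    | Physics 
Sam     | Networks
Dana    | Physics 
Leo     | Physics 


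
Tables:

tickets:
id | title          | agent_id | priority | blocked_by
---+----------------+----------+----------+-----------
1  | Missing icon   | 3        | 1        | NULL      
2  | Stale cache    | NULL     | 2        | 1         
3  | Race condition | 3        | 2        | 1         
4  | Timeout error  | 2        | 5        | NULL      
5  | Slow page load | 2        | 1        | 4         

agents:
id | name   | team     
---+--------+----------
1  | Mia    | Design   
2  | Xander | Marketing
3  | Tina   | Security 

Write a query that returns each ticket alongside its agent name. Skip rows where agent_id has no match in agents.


INNER JOIN keeps only tickets rows whose agent_id matches an id in agents. Walk through each ticket:
  - ticket 1 (Missing icon): agent_id=3 -> matches Tina
  - ticket 2 (Stale cache): agent_id=NULL, no match -> dropped
  - ticket 3 (Race condition): agent_id=3 -> matches Tina
  - ticket 4 (Timeout error): agent_id=2 -> matches Xander
  - ticket 5 (Slow page load): agent_id=2 -> matches Xander
So 1 of 5 rows is dropped.

SQL:
SELECT a.title, b.name AS agent
FROM tickets a
INNER JOIN agents b ON a.agent_id = b.id

Result:
title          | agent 
---------------+-------
Missing icon   | Tina  
Race condition | Tina  
Timeout error  | Xander
Slow page load | Xander


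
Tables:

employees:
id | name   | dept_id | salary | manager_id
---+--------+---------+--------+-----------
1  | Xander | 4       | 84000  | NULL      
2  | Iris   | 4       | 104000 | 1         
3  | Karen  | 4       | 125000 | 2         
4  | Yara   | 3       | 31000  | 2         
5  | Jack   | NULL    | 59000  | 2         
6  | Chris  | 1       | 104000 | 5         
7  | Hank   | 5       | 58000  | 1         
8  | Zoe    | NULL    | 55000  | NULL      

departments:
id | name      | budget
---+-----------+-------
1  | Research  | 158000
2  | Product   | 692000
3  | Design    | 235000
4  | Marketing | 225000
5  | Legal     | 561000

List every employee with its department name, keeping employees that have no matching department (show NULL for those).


LEFT JOIN keeps every row from employees (the left table); where dept_id has no match in departments, the department columns become NULL. Walk through each employee:
  - employee 1 (Xander): dept_id=4 -> matches Marketing
  - employee 2 (Iris): dept_id=4 -> matches Marketing
  - employee 3 (Karen): dept_id=4 -> matches Marketing
  - employee 4 (Yara): dept_id=3 -> matches Design
  - employee 5 (Jack): dept_id=NULL, no match -> kept with NULL
  - employee 6 (Chris): dept_id=1 -> matches Research
  - employee 7 (Hank): dept_id=5 -> matches Legal
  - employee 8 (Zoe): dept_id=NULL, no match -> kept with NULL
All 8 rows appear; 2 have NULL department.

SQL:
SELECT a.name, b.name AS department
FROM employees a
LEFT JOIN departments b ON a.dept_id = b.id

Result:
name   | department
-------+-----------
Xander | Marketing 
Iris   | Marketing 
Karen  | Marketing 
Yara   | Design    
Jack   | NULL      
Chris  | Research  
Hank   | Legal     
Zoe    | NULL      


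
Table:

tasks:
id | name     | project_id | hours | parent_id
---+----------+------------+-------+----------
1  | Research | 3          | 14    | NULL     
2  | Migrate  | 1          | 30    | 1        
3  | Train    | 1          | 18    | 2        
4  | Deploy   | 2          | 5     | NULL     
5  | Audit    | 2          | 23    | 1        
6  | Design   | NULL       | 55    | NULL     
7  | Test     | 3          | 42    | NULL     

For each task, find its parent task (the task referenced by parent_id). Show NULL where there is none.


This is a self-join: tasks is joined to a second copy of itself, matching each row's parent_id to another row's id. Use LEFT JOIN so rows with parent_id=NULL are kept.
  - task 1 (Research): parent_id=NULL -> NULL
  - task 2 (Migrate): parent_id=1 -> Research
  - task 3 (Train): parent_id=2 -> Migrate
  - task 4 (Deploy): parent_id=NULL -> NULL
  - task 5 (Audit): parent_id=1 -> Research
  - task 6 (Design): parent_id=NULL -> NULL
  - task 7 (Test): parent_id=NULL -> NULL

SQL:
SELECT a.name AS item, b.name AS parent
FROM tasks a
LEFT JOIN tasks b ON a.parent_id = b.id

Result:
item     | parent  
---------+---------
Research | NULL    
Migrate  | Research
Train    | Migrate 
Deploy   | NULL    
Audit    | Research
Design   | NULL    
Test     | NULL    


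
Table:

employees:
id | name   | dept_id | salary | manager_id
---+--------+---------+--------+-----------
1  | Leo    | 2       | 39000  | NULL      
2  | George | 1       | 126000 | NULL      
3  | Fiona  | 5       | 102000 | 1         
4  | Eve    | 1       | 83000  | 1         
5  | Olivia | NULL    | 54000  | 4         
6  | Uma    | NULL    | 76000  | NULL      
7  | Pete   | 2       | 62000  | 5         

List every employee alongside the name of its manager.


This is a self-join: employees is joined to a second copy of itself, matching each row's manager_id to another row's id. Use LEFT JOIN so rows with manager_id=NULL are kept.
  - employee 1 (Leo): manager_id=NULL -> NULL
  - employee 2 (George): manager_id=NULL -> NULL
  - employee 3 (Fiona): manager_id=1 -> Leo
  - employee 4 (Eve): manager_id=1 -> Leo
  - employee 5 (Olivia): manager_id=4 -> Eve
  - employee 6 (Uma): manager_id=NULL -> NULL
  - employee 7 (Pete): manager_id=5 -> Olivia

SQL:
SELECT a.name AS item, b.name AS manager
FROM employees a
LEFT JOIN employees b ON a.manager_id = b.id

Result:
item   | manager
-------+--------
Leo    | NULL   
George | NULL   
Fiona  | Leo    
Eve    | Leo    
Olivia | Eve    
Uma    | NULL   
Pete   | Olivia 


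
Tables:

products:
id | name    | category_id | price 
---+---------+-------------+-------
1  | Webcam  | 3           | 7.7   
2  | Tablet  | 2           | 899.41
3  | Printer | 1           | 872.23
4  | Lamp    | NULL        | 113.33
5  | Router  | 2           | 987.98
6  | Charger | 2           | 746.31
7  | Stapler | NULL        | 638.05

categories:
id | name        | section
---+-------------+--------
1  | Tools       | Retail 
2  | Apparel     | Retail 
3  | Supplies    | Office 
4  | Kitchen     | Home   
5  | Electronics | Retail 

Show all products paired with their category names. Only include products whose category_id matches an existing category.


INNER JOIN keeps only products rows whose category_id matches an id in categories. Walk through each product:
  - product 1 (Webcam): category_id=3 -> matches Supplies
  - product 2 (Tablet): category_id=2 -> matches Apparel
  - product 3 (Printer): category_id=1 -> matches Tools
  - product 4 (Lamp): category_id=NULL, no match -> dropped
  - product 5 (Router): category_id=2 -> matches Apparel
  - product 6 (Charger): category_id=2 -> matches Apparel
  - product 7 (Stapler): category_id=NULL, no match -> dropped
So 2 of 7 rows are dropped.

SQL:
SELECT a.name, b.name AS category
FROM products a
INNER JOIN categories b ON a.category_id = b.id

Result:
name    | category
--------+---------
Webcam  | Supplies
Tablet  | Apparel 
Printer | Tools   
Router  | Apparel 
Charger | Apparel 


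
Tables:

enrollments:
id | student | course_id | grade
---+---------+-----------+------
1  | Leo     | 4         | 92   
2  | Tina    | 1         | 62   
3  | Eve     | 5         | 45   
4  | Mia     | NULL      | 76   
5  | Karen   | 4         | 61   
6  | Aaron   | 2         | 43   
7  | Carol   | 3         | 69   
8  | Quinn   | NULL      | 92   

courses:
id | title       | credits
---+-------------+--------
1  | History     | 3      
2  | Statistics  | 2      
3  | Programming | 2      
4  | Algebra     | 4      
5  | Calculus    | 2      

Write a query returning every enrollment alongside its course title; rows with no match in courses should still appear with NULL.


LEFT JOIN keeps every row from enrollments (the left table); where course_id has no match in courses, the course columns become NULL. Walk through each enrollment:
  - enrollment 1 (Leo): course_id=4 -> matches Algebra
  - enrollment 2 (Tina): course_id=1 -> matches History
  - enrollment 3 (Eve): course_id=5 -> matches Calculus
  - enrollment 4 (Mia): course_id=NULL, no match -> kept with NULL
  - enrollment 5 (Karen): course_id=4 -> matches Algebra
  - enrollment 6 (Aaron): course_id=2 -> matches Statistics
  - enrollment 7 (Carol): course_id=3 -> matches Programming
  - enrollment 8 (Quinn): course_id=NULL, no match -> kept with NULL
All 8 rows appear; 2 have NULL course.

SQL:
SELECT a.student, b.title AS course
FROM enrollments a
LEFT JOIN courses b ON a.course_id = b.id

Result:
student | course     
--------+------------
Leo     | Algebra    
Tina    | History    
Eve     | Calculus   
Mia     | NULL       
Karen   | Algebra    
Aaron   | Statistics 
Carol   | Programming
Quinn   | NULL       


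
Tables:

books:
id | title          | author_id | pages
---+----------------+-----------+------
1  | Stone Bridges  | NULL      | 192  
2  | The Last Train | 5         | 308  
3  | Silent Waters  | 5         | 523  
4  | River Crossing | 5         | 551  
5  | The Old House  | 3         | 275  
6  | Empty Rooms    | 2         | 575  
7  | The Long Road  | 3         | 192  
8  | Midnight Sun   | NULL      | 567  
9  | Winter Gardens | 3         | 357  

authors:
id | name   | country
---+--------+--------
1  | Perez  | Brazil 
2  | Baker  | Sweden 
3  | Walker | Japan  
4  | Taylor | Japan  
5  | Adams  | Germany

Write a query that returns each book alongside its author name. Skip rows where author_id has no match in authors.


INNER JOIN keeps only books rows whose author_id matches an id in authors. Walk through each book:
  - book 1 (Stone Bridges): author_id=NULL, no match -> dropped
  - book 2 (The Last Train): author_id=5 -> matches Adams
  - book 3 (Silent Waters): author_id=5 -> matches Adams
  - book 4 (River Crossing): author_id=5 -> matches Adams
  - book 5 (The Old House): author_id=3 -> matches Walker
  - book 6 (Empty Rooms): author_id=2 -> matches Baker
  - book 7 (The Long Road): author_id=3 -> matches Walker
  - book 8 (Midnight Sun): author_id=NULL, no match -> dropped
  - book 9 (Winter Gardens): author_id=3 -> matches Walker
So 2 of 9 rows are dropped.

SQL:
SELECT a.title, b.name AS author
FROM books a
INNER JOIN authors b ON a.author_id = b.id

Result:
title          | author
---------------+-------
The Last Train | Adams 
Silent Waters  | Adams 
River Crossing | Adams 
The Old House  | Walker
Empty Rooms    | Baker 
The Long Road  | Walker
Winter Gardens | Walker


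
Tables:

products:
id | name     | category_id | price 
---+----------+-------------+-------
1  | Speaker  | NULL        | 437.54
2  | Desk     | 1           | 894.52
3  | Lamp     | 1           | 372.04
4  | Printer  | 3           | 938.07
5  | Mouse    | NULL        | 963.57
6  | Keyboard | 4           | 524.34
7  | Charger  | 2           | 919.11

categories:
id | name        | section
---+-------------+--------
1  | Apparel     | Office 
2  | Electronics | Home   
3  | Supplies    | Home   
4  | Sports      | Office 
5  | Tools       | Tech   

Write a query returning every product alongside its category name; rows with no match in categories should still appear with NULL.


LEFT JOIN keeps every row from products (the left table); where category_id has no match in categories, the category columns become NULL. Walk through each product:
  - product 1 (Speaker): category_id=NULL, no match -> kept with NULL
  - product 2 (Desk): category_id=1 -> matches Apparel
  - product 3 (Lamp): category_id=1 -> matches Apparel
  - product 4 (Printer): category_id=3 -> matches Supplies
  - product 5 (Mouse): category_id=NULL, no match -> kept with NULL
  - product 6 (Keyboard): category_id=4 -> matches Sports
  - product 7 (Charger): category_id=2 -> matches Electronics
All 7 rows appear; 2 have NULL category.

SQL:
SELECT a.name, b.name AS category
FROM products a
LEFT JOIN categories b ON a.category_id = b.id

Result:
name     | category   
---------+------------
Speaker  | NULL       
Desk     | Apparel    
Lamp     | Apparel    
Printer  | Supplies   
Mouse    | NULL       
Keyboard | Sports     
Charger  | Electronics


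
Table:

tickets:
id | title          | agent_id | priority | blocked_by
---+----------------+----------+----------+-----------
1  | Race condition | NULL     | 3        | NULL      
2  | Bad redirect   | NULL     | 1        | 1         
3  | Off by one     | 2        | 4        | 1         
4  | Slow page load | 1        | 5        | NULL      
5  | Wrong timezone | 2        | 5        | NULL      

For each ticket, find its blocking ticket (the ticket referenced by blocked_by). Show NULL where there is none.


This is a self-join: tickets is joined to a second copy of itself, matching each row's blocked_by to another row's id. Use LEFT JOIN so rows with blocked_by=NULL are kept.
  - ticket 1 (Race condition): blocked_by=NULL -> NULL
  - ticket 2 (Bad redirect): blocked_by=1 -> Race condition
  - ticket 3 (Off by one): blocked_by=1 -> Race condition
  - ticket 4 (Slow page load): blocked_by=NULL -> NULL
  - ticket 5 (Wrong timezone): blocked_by=NULL -> NULL

SQL:
SELECT a.title AS item, b.title AS blocked_by
FROM tickets a
LEFT JOIN tickets b ON a.blocked_by = b.id

Result:
item           | blocked_by    
---------------+---------------
Race condition | NULL          
Bad redirect   | Race condition
Off by one     | Race condition
Slow page load | NULL          
Wrong timezone | NULL          


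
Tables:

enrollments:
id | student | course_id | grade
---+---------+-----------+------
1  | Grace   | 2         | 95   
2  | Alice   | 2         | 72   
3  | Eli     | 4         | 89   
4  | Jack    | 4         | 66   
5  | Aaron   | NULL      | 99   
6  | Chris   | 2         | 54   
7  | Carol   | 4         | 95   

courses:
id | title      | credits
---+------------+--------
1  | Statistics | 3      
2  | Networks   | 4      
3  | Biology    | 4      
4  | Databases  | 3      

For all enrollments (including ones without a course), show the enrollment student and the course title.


LEFT JOIN keeps every row from enrollments (the left table); where course_id has no match in courses, the course columns become NULL. Walk through each enrollment:
  - enrollment 1 (Grace): course_id=2 -> matches Networks
  - enrollment 2 (Alice): course_id=2 -> matches Networks
  - enrollment 3 (Eli): course_id=4 -> matches Databases
  - enrollment 4 (Jack): course_id=4 -> matches Databases
  - enrollment 5 (Aaron): course_id=NULL, no match -> kept with NULL
  - enrollment 6 (Chris): course_id=2 -> matches Networks
  - enrollment 7 (Carol): course_id=4 -> matches Databases
All 7 rows appear; 1 has NULL course.

SQL:
SELECT a.student, b.title AS course
FROM enrollments a
LEFT JOIN courses b ON a.course_id = b.id

Result:
student | course   
--------+----------
Grace   | Networks 
Alice   | Networks 
Eli     | Databases
Jack    | Databases
Aaron   | NULL     
Chris   | Networks 
Carol   | Databases


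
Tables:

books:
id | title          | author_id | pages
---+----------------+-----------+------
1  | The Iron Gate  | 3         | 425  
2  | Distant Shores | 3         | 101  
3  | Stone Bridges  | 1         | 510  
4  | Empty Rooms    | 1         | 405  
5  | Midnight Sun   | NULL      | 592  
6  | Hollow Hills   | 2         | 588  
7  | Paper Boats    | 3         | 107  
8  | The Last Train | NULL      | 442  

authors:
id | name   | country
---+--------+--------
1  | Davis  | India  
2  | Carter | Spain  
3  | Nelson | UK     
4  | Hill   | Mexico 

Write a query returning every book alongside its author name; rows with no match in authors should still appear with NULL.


LEFT JOIN keeps every row from books (the left table); where author_id has no match in authors, the author columns become NULL. Walk through each book:
  - book 1 (The Iron Gate): author_id=3 -> matches Nelson
  - book 2 (Distant Shores): author_id=3 -> matches Nelson
  - book 3 (Stone Bridges): author_id=1 -> matches Davis
  - book 4 (Empty Rooms): author_id=1 -> matches Davis
  - book 5 (Midnight Sun): author_id=NULL, no match -> kept with NULL
  - book 6 (Hollow Hills): author_id=2 -> matches Carter
  - book 7 (Paper Boats): author_id=3 -> matches Nelson
  - book 8 (The Last Train): author_id=NULL, no match -> kept with NULL
All 8 rows appear; 2 have NULL author.

SQL:
SELECT a.title, b.name AS author
FROM books a
LEFT JOIN authors b ON a.author_id = b.id

Result:
title          | author
---------------+-------
The Iron Gate  | Nelson
Distant Shores | Nelson
Stone Bridges  | Davis 
Empty Rooms    | Davis 
Midnight Sun   | NULL  
Hollow Hills   | Carter
Paper Boats    | Nelson
The Last Train | NULL  


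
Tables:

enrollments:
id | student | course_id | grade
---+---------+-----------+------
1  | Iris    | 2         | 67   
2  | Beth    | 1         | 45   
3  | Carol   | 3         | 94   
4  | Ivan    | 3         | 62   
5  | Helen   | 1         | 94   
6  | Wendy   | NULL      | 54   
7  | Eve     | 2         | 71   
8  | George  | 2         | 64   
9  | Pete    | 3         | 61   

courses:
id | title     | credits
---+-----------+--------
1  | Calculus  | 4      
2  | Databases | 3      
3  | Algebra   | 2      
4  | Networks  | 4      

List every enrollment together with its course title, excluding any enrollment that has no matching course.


INNER JOIN keeps only enrollments rows whose course_id matches an id in courses. Walk through each enrollment:
  - enrollment 1 (Iris): course_id=2 -> matches Databases
  - enrollment 2 (Beth): course_id=1 -> matches Calculus
  - enrollment 3 (Carol): course_id=3 -> matches Algebra
  - enrollment 4 (Ivan): course_id=3 -> matches Algebra
  - enrollment 5 (Helen): course_id=1 -> matches Calculus
  - enrollment 6 (Wendy): course_id=NULL, no match -> dropped
  - enrollment 7 (Eve): course_id=2 -> matches Databases
  - enrollment 8 (George): course_id=2 -> matches Databases
  - enrollment 9 (Pete): course_id=3 -> matches Algebra
So 1 of 9 rows is dropped.

SQL:
SELECT a.student, b.title AS course
FROM enrollments a
INNER JOIN courses b ON a.course_id = b.id

Result:
student | course   
--------+----------
Iris    | Databases
Beth    | Calculus 
Carol   | Algebra  
Ivan    | Algebra  
Helen   | Calculus 
Eve     | Databases
George  | Databases
Pete    | Algebra  


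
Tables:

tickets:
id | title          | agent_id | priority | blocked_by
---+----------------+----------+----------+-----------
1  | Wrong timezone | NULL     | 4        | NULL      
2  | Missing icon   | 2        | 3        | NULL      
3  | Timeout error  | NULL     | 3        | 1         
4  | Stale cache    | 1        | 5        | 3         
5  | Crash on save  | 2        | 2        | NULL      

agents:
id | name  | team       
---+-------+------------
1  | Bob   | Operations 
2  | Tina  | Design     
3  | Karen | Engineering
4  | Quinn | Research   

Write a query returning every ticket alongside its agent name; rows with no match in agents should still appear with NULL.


LEFT JOIN keeps every row from tickets (the left table); where agent_id has no match in agents, the agent columns become NULL. Walk through each ticket:
  - ticket 1 (Wrong timezone): agent_id=NULL, no match -> kept with NULL
  - ticket 2 (Missing icon): agent_id=2 -> matches Tina
  - ticket 3 (Timeout error): agent_id=NULL, no match -> kept with NULL
  - ticket 4 (Stale cache): agent_id=1 -> matches Bob
  - ticket 5 (Crash on save): agent_id=2 -> matches Tina
All 5 rows appear; 2 have NULL agent.

SQL:
SELECT a.title, b.name AS agent
FROM tickets a
LEFT JOIN agents b ON a.agent_id = b.id

Result:
title          | agent
---------------+------
Wrong timezone | NULL 
Missing icon   | Tina 
Timeout error  | NULL 
Stale cache    | Bob  
Crash on save  | Tina 


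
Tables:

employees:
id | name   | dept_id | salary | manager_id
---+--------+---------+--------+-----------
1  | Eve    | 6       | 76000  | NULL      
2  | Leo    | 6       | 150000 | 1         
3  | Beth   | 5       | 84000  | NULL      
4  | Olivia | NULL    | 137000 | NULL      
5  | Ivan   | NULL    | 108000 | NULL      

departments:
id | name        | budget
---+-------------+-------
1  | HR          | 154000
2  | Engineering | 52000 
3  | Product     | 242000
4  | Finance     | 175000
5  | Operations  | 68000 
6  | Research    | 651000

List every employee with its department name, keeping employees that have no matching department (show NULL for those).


LEFT JOIN keeps every row from employees (the left table); where dept_id has no match in departments, the department columns become NULL. Walk through each employee:
  - employee 1 (Eve): dept_id=6 -> matches Research
  - employee 2 (Leo): dept_id=6 -> matches Research
  - employee 3 (Beth): dept_id=5 -> matches Operations
  - employee 4 (Olivia): dept_id=NULL, no match -> kept with NULL
  - employee 5 (Ivan): dept_id=NULL, no match -> kept with NULL
All 5 rows appear; 2 have NULL department.

SQL:
SELECT a.name, b.name AS department
FROM employees a
LEFT JOIN departments b ON a.dept_id = b.id

Result:
name   | department
-------+-----------
Eve    | Research  
Leo    | Research  
Beth   | Operations
Olivia | NULL      
Ivan   | NULL      


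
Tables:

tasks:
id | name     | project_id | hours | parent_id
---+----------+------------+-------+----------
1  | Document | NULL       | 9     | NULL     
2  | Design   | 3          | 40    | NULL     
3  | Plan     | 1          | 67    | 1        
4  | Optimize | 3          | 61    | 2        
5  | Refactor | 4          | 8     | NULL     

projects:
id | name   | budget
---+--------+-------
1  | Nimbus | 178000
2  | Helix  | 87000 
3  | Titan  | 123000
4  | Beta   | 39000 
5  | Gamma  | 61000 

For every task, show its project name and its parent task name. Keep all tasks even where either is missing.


Two LEFT JOINs from the same base table tasks: one to projects via project_id, one to tasks itself via parent_id. Both are LEFT so every task is preserved.
Match against projects:
  - task 1 (Document): project_id=NULL, no match -> kept with NULL
  - task 2 (Design): project_id=3 -> matches Titan
  - task 3 (Plan): project_id=1 -> matches Nimbus
  - task 4 (Optimize): project_id=3 -> matches Titan
  - task 5 (Refactor): project_id=4 -> matches Beta
Match against tasks (self):
  - task 1 (Document): parent_id=NULL -> NULL
  - task 2 (Design): parent_id=NULL -> NULL
  - task 3 (Plan): parent_id=1 -> Document
  - task 4 (Optimize): parent_id=2 -> Design
  - task 5 (Refactor): parent_id=NULL -> NULL

SQL:
SELECT a.name, b.name AS project, c.name AS parent
FROM tasks a
LEFT JOIN projects b ON a.project_id = b.id
LEFT JOIN tasks c ON a.parent_id = c.id

Result:
name     | project | parent  
---------+---------+---------
Document | NULL    | NULL    
Design   | Titan   | NULL    
Plan     | Nimbus  | Document
Optimize | Titan   | Design  
Refactor | Beta    | NULL    


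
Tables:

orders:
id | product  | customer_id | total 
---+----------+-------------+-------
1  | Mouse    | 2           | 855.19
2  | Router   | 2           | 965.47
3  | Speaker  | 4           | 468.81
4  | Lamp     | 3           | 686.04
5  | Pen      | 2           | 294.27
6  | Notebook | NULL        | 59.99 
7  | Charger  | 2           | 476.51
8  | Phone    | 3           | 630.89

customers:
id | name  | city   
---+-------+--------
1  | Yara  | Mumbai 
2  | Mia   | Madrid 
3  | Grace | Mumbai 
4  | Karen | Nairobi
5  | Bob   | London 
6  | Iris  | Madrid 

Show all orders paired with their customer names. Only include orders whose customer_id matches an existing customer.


INNER JOIN keeps only orders rows whose customer_id matches an id in customers. Walk through each order:
  - order 1 (Mouse): customer_id=2 -> matches Mia
  - order 2 (Router): customer_id=2 -> matches Mia
  - order 3 (Speaker): customer_id=4 -> matches Karen
  - order 4 (Lamp): customer_id=3 -> matches Grace
  - order 5 (Pen): customer_id=2 -> matches Mia
  - order 6 (Notebook): customer_id=NULL, no match -> dropped
  - order 7 (Charger): customer_id=2 -> matches Mia
  - order 8 (Phone): customer_id=3 -> matches Grace
So 1 of 8 rows is dropped.

SQL:
SELECT a.product, b.name AS customer
FROM orders a
INNER JOIN customers b ON a.customer_id = b.id

Result:
product | customer
--------+---------
Mouse   | Mia     
Router  | Mia     
Speaker | Karen   
Lamp    | Grace   
Pen     | Mia     
Charger | Mia     
Phone   | Grace   


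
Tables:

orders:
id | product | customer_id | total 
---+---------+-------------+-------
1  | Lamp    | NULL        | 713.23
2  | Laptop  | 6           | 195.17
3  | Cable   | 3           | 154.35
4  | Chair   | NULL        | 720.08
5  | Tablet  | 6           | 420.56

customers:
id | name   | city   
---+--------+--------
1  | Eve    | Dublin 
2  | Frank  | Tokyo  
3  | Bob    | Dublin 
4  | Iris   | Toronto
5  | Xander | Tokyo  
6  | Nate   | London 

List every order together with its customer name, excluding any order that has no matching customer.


INNER JOIN keeps only orders rows whose customer_id matches an id in customers. Walk through each order:
  - order 1 (Lamp): customer_id=NULL, no match -> dropped
  - order 2 (Laptop): customer_id=6 -> matches Nate
  - order 3 (Cable): customer_id=3 -> matches Bob
  - order 4 (Chair): customer_id=NULL, no match -> dropped
  - order 5 (Tablet): customer_id=6 -> matches Nate
So 2 of 5 rows are dropped.

SQL:
SELECT a.product, b.name AS customer
FROM orders a
INNER JOIN customers b ON a.customer_id = b.id

Result:
product | customer
--------+---------
Laptop  | Nate    
Cable   | Bob     
Tablet  | Nate    


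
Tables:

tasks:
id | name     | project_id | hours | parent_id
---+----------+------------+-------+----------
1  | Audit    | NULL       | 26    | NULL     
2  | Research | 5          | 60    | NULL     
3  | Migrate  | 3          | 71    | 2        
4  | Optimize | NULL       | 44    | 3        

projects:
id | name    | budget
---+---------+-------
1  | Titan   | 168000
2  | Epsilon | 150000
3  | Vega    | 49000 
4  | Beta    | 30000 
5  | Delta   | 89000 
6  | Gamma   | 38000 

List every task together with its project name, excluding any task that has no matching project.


INNER JOIN keeps only tasks rows whose project_id matches an id in projects. Walk through each task:
  - task 1 (Audit): project_id=NULL, no match -> dropped
  - task 2 (Research): project_id=5 -> matches Delta
  - task 3 (Migrate): project_id=3 -> matches Vega
  - task 4 (Optimize): project_id=NULL, no match -> dropped
So 2 of 4 rows are dropped.

SQL:
SELECT a.name, b.name AS project
FROM tasks a
INNER JOIN projects b ON a.project_id = b.id

Result:
name     | project
---------+--------
Research | Delta  
Migrate  | Vega   


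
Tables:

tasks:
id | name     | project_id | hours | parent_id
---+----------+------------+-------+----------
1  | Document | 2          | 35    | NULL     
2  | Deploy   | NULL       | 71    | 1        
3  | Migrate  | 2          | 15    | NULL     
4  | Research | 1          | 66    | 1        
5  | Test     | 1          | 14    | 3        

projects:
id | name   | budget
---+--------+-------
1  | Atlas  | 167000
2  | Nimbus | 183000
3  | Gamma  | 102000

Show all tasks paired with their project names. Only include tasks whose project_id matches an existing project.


INNER JOIN keeps only tasks rows whose project_id matches an id in projects. Walk through each task:
  - task 1 (Document): project_id=2 -> matches Nimbus
  - task 2 (Deploy): project_id=NULL, no match -> dropped
  - task 3 (Migrate): project_id=2 -> matches Nimbus
  - task 4 (Research): project_id=1 -> matches Atlas
  - task 5 (Test): project_id=1 -> matches Atlas
So 1 of 5 rows is dropped.

SQL:
SELECT a.name, b.name AS project
FROM tasks a
INNER JOIN projects b ON a.project_id = b.id

Result:
name     | project
---------+--------
Document | Nimbus 
Migrate  | Nimbus 
Research | Atlas  
Test     | Atlas  


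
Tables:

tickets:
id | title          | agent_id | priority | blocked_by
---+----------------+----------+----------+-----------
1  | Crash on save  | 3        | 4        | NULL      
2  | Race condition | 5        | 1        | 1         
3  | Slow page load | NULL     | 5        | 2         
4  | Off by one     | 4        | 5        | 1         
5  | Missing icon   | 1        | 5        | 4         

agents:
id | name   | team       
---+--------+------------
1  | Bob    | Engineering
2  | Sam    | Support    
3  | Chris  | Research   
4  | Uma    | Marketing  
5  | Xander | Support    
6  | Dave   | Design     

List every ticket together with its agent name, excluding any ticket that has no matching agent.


INNER JOIN keeps only tickets rows whose agent_id matches an id in agents. Walk through each ticket:
  - ticket 1 (Crash on save): agent_id=3 -> matches Chris
  - ticket 2 (Race condition): agent_id=5 -> matches Xander
  - ticket 3 (Slow page load): agent_id=NULL, no match -> dropped
  - ticket 4 (Off by one): agent_id=4 -> matches Uma
  - ticket 5 (Missing icon): agent_id=1 -> matches Bob
So 1 of 5 rows is dropped.

SQL:
SELECT a.title, b.name AS agent
FROM tickets a
INNER JOIN agents b ON a.agent_id = b.id

Result:
title          | agent 
---------------+-------
Crash on save  | Chris 
Race condition | Xander
Off by one     | Uma   
Missing icon   | Bob   


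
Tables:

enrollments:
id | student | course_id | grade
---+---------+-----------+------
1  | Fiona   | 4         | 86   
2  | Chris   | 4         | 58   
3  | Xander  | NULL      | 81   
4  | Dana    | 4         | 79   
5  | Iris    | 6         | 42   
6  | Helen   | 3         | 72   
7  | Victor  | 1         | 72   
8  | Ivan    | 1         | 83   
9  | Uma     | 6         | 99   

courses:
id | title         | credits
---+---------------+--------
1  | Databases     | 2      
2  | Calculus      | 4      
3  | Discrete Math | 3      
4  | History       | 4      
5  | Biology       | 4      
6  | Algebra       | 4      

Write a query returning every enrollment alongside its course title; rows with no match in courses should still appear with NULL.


LEFT JOIN keeps every row from enrollments (the left table); where course_id has no match in courses, the course columns become NULL. Walk through each enrollment:
  - enrollment 1 (Fiona): course_id=4 -> matches History
  - enrollment 2 (Chris): course_id=4 -> matches History
  - enrollment 3 (Xander): course_id=NULL, no match -> kept with NULL
  - enrollment 4 (Dana): course_id=4 -> matches History
  - enrollment 5 (Iris): course_id=6 -> matches Algebra
  - enrollment 6 (Helen): course_id=3 -> matches Discrete Math
  - enrollment 7 (Victor): course_id=1 -> matches Databases
  - enrollment 8 (Ivan): course_id=1 -> matches Databases
  - enrollment 9 (Uma): course_id=6 -> matches Algebra
All 9 rows appear; 1 has NULL course.

SQL:
SELECT a.student, b.title AS course
FROM enrollments a
LEFT JOIN courses b ON a.course_id = b.id

Result:
student | course       
--------+--------------
Fiona   | History      
Chris   | History      
Xander  | NULL         
Dana    | History      
Iris    | Algebra      
Helen   | Discrete Math
Victor  | Databases    
Ivan    | Databases    
Uma     | Algebra      
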